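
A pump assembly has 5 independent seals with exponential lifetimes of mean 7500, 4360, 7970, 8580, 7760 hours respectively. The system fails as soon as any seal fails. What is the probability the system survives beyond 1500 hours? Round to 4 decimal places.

0.3327

The first failure time is exponential with rate Σλ_i = 1/7500 + 1/4360 + 1/7970 + 1/8580 + 1/7760 = 0.000733578 per hour.
P(min > 1500) = e^(−0.000733578·1500) = e^(−1.1004) ≈ 0.3327.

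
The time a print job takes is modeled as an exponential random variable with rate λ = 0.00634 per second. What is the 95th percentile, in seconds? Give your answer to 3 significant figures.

Set 1 − e^(−λt) = 0.95, so t = −ln(0.05)/λ = 2.9957/0.00634 ≈ 472.513 seconds.

473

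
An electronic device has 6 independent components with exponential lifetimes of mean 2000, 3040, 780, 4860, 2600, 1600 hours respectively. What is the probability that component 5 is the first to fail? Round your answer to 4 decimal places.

Rates: λ_i = 1/mean_i → 0.0005, 0.000328947, 0.00128205, 0.000205761, 0.000384615, 0.000625; Σλ = 0.00332638.
P(component 5 first) = λ_5/Σλ = 0.000384615/0.00332638 ≈ 0.1156.

0.1156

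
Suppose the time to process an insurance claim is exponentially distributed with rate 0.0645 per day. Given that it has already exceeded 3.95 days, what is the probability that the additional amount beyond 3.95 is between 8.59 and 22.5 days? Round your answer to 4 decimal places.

0.3403

Memoryless: the residual past 3.95 is again Exp(λ).
P(8.59 < residual < 22.5) = e^(−λ·8.59) − e^(−λ·22.5) = 0.57462 − 0.23428 ≈ 0.3403.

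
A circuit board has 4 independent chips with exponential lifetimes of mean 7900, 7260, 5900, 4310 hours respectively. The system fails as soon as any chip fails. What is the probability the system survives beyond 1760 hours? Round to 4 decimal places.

0.3098

The first failure time is exponential with rate Σλ_i = 1/7900 + 1/7260 + 1/5900 + 1/4310 = 0.000665833 per hour.
P(min > 1760) = e^(−0.000665833·1760) = e^(−1.1719) ≈ 0.3098.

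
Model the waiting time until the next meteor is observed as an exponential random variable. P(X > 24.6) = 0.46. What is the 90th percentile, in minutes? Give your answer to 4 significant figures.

e^(−λ·24.6) = 0.46 ⇒ λ = −ln(0.46)/24.6 = 0.0315662.
90th percentile: 1 − e^(−λt) = 0.9, t = −ln(0.1)/λ = 72.9446 minutes.

72.94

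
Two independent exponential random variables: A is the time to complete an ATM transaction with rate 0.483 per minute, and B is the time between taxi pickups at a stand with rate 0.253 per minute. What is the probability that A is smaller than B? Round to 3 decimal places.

λ_1 = 0.483, λ_2 = 0.253.
For independent exponentials, P(A < B) = λ_1/(λ_1+λ_2) = 0.483/0.736 ≈ 0.656.

0.656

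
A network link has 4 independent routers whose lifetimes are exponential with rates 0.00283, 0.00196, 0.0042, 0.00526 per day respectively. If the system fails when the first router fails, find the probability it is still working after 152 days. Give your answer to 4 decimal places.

0.1146

The time to first failure is exponential with rate Σλ = 0.00283 + 0.00196 + 0.0042 + 0.00526 = 0.01425.
P(min > 152) = e^(−0.01425·152) = e^(−2.166) ≈ 0.1146.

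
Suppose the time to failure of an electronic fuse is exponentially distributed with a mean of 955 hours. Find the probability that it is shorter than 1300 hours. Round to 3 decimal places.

0.744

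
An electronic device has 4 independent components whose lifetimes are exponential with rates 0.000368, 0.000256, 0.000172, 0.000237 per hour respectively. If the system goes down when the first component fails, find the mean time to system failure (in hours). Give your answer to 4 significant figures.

968.1

The time to first failure is exponential with rate Σλ = 0.000368 + 0.000256 + 0.000172 + 0.000237 = 0.001033.
E[min] = 1/Σλ = 1/0.001033 = 968.054 hours.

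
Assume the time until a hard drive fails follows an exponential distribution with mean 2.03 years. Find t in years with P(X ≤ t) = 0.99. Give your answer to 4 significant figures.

9.348

The rate is λ = 1/2.03 = 0.492611 per year.
Set 1 − e^(−λt) = 0.99, so t = −ln(0.01)/λ = 4.6052/0.492611 ≈ 9.3485 years.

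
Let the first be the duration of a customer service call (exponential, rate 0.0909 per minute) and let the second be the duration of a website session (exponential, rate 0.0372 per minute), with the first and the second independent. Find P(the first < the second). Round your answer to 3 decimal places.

0.710

λ_1 = 0.0909, λ_2 = 0.0372.
For independent exponentials, P(the first < the second) = λ_1/(λ_1+λ_2) = 0.0909/0.1281 ≈ 0.710.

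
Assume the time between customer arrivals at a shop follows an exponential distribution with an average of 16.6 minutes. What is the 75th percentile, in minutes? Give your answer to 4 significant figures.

23.01

The rate is λ = 1/16.6 = 0.060241 per minute.
Set 1 − e^(−λt) = 0.75, so t = −ln(0.25)/λ = 1.3863/0.060241 ≈ 23.0125 minutes.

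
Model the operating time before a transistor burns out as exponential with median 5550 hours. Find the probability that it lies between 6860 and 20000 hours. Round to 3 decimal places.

For an exponential, median = ln(2)/λ, so λ = ln 2 / 5550 = 0.000124891 per hour.
P(6860 < X < 20000) = e^(−λ·6860) − e^(−λ·20000) = 0.42454 − 0.08226 ≈ 0.342.

0.342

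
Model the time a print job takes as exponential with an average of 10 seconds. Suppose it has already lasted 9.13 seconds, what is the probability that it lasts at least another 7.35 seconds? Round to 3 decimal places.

The rate is λ = 1/10 = 0.1 per second.
By the memoryless property, P(X > 9.13+7.35 | X > 9.13) = P(X > 7.35).
P(X > 7.35) = e^(−0.735) ≈ 0.480.

0.480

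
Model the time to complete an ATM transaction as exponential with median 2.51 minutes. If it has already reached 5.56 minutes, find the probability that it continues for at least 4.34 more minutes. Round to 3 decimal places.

0.302

For an exponential, median = ln(2)/λ, so λ = ln 2 / 2.51 = 0.276154 per minute.
P(X > s+t | X > s) = e^(−λ(s+t))/e^(−λs) = e^(−λt), independent of s = 5.56.
P(X > 4.34) = e^(−1.1985) ≈ 0.302.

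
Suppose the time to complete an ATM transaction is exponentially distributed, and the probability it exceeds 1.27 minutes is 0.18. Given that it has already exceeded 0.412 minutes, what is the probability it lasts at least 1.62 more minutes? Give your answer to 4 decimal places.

0.1122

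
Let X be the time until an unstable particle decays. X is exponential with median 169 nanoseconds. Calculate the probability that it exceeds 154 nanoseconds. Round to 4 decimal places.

0.5317

For an exponential, median = ln(2)/λ, so λ = ln 2 / 169 = 0.00410146 per nanosecond.
P(X > 154) = e^(−λ·154) = e^(−0.63163) ≈ 0.5317.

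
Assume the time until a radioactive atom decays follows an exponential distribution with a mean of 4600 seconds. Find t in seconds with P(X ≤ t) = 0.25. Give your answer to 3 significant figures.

1320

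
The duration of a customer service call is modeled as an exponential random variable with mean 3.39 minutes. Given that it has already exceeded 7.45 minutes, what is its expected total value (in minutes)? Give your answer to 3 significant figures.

The rate is λ = 1/3.39 = 0.294985 per minute.
By memorylessness, E[X | X > 7.45] = 7.45 + 1/λ = 7.45 + 3.39 = 10.84 minutes.

10.8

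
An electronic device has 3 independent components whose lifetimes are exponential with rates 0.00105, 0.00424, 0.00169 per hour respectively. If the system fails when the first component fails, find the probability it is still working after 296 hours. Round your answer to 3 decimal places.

0.127

The time to first failure is exponential with rate Σλ = 0.00105 + 0.00424 + 0.00169 = 0.00698.
P(min > 296) = e^(−0.00698·296) = e^(−2.0661) ≈ 0.127.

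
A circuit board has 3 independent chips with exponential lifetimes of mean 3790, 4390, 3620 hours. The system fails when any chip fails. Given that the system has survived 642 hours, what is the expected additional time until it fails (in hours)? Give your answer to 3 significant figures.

First-failure rate Σλ = 1/3790 + 1/4390 + 1/3620 = 0.000767886.
By memorylessness the expected residual is 1/Σλ = 1302.28 hours, regardless of the 642 already elapsed.

1300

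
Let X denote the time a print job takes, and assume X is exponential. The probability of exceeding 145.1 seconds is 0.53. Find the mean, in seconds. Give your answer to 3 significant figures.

e^(−λ·145.1) = 0.53 ⇒ λ = −ln(0.53)/145.1 = 0.00437545.
Mean = 1/λ = 228.548 seconds.

229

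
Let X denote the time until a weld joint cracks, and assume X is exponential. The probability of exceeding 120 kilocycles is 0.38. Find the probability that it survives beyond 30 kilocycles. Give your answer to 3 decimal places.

e^(−λ·120) = 0.38 ⇒ λ = −ln(0.38)/120 = 0.0080632.
P(X > 30) = e^(−0.0080632·30) = e^(−0.2419) ≈ 0.785.

0.785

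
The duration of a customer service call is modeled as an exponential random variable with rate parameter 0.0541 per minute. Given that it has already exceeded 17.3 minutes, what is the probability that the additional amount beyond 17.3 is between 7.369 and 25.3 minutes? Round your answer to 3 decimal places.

Memoryless: the residual past 17.3 is again Exp(λ).
P(7.369 < residual < 25.3) = e^(−λ·7.369) − e^(−λ·25.3) = 0.67122 − 0.25443 ≈ 0.417.

0.417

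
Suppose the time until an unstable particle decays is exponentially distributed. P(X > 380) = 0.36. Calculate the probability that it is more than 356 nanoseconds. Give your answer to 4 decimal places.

0.3840

e^(−λ·380) = 0.36 ⇒ λ = −ln(0.36)/380 = 0.00268856.
P(X > 356) = e^(−0.00268856·356) = e^(−0.95713) ≈ 0.3840.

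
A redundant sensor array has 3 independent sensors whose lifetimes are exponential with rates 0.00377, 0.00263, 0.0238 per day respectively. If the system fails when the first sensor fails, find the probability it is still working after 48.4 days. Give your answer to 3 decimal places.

The time to first failure is exponential with rate Σλ = 0.00377 + 0.00263 + 0.0238 = 0.0302.
P(min > 48.4) = e^(−0.0302·48.4) = e^(−1.4617) ≈ 0.232.

0.232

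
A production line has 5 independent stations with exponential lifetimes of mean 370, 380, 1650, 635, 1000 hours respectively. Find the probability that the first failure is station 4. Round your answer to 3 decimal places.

0.185

Rates: λ_i = 1/mean_i → 0.0027027, 0.00263158, 0.000606061, 0.0015748, 0.001; Σλ = 0.00851515.
P(station 4 first) = λ_4/Σλ = 0.0015748/0.00851515 ≈ 0.185.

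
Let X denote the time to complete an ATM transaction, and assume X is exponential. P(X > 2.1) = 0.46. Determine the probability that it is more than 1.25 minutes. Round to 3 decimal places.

e^(−λ·2.1) = 0.46 ⇒ λ = −ln(0.46)/2.1 = 0.369776.
P(X > 1.25) = e^(−0.369776·1.25) = e^(−0.46222) ≈ 0.630.

0.630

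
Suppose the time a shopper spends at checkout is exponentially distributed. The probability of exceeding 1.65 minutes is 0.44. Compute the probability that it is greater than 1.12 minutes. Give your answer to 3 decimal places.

e^(−λ·1.65) = 0.44 ⇒ λ = −ln(0.44)/1.65 = 0.497564.
P(X > 1.12) = e^(−0.497564·1.12) = e^(−0.55727) ≈ 0.573.

0.573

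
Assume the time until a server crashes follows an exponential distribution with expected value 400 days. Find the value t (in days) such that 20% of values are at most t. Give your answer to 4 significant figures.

89.26

The rate is λ = 1/400 = 0.0025 per day.
Set 1 − e^(−λt) = 0.2, so t = −ln(0.8)/λ = 0.22314/0.0025 ≈ 89.2574 days.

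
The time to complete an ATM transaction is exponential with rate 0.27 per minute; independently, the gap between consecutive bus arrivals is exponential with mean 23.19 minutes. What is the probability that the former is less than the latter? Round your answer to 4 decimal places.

0.8623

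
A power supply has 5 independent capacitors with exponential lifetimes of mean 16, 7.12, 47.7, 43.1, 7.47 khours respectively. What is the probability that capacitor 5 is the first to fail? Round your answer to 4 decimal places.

Rates: λ_i = 1/mean_i → 0.0625, 0.140449, 0.0209644, 0.0232019, 0.133869; Σλ = 0.380984.
P(capacitor 5 first) = λ_5/Σλ = 0.133869/0.380984 ≈ 0.3514.

0.3514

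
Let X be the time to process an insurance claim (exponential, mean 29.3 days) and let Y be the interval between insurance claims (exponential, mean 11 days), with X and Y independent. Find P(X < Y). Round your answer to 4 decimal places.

0.2730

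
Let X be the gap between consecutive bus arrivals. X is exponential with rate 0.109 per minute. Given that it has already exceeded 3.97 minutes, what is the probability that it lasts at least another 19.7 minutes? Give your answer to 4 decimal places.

The exponential is memoryless, so the remaining time is again Exp(λ): the condition X > 3.97 is irrelevant.
P(X > 19.7) = e^(−2.1473) ≈ 0.1168.

0.1168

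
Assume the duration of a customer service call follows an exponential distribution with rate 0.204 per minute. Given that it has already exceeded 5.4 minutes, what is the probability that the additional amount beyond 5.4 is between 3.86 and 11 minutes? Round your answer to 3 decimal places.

0.349

Memoryless: the residual past 5.4 is again Exp(λ).
P(3.86 < residual < 11) = e^(−λ·3.86) − e^(−λ·11) = 0.45501 − 0.10603 ≈ 0.349.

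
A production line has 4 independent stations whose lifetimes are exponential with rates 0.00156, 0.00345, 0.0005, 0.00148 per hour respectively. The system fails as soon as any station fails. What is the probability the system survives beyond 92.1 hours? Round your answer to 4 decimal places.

0.5253

The time to first failure is exponential with rate Σλ = 0.00156 + 0.00345 + 0.0005 + 0.00148 = 0.00699.
P(min > 92.1) = e^(−0.00699·92.1) = e^(−0.64378) ≈ 0.5253.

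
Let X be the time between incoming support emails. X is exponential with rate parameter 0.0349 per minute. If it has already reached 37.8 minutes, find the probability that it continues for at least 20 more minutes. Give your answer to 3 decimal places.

0.498

P(X > s+t | X > s) = e^(−λ(s+t))/e^(−λs) = e^(−λt), independent of s = 37.8.
P(X > 20) = e^(−0.698) ≈ 0.498.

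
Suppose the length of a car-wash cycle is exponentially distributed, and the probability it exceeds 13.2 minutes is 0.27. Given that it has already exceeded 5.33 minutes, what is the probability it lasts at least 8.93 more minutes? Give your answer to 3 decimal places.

0.412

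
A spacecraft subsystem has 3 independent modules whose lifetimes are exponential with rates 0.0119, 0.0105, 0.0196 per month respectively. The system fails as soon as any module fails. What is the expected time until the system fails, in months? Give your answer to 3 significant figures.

The time to first failure is exponential with rate Σλ = 0.0119 + 0.0105 + 0.0196 = 0.042.
E[min] = 1/Σλ = 1/0.042 = 23.8095 months.

23.8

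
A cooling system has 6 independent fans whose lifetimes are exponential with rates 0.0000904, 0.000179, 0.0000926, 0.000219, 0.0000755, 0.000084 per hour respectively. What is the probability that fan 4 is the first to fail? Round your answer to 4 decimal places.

The time to first failure is exponential with rate Σλ = 0.0000904 + 0.000179 + 0.0000926 + 0.000219 + 0.0000755 + 0.000084 = 0.0007405.
P(fan 4 first) = λ_4/Σλ = 0.000219/0.0007405 ≈ 0.2957.

0.2957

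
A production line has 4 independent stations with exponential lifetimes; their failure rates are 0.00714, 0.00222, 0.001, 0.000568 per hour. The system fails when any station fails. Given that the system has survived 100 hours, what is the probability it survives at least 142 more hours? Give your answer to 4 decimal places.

0.2119

Time to first failure ~ Exp(Σλ) with Σλ = 0.010928.
By memorylessness, P(T > 100+142 | T > 100) = P(T > 142) = e^(−0.010928·142) ≈ 0.2119.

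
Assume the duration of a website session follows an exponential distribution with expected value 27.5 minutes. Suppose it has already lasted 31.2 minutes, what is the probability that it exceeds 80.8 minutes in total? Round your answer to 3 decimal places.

The rate is λ = 1/27.5 = 0.0363636 per minute.
The exponential is memoryless, so the remaining time is again Exp(λ): the condition X > 31.2 is irrelevant.
P(X > 49.6) = e^(−1.8036) ≈ 0.165.

0.165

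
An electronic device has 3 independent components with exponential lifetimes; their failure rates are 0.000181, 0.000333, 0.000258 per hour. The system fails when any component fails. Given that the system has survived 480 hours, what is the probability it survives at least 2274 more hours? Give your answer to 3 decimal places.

Time to first failure ~ Exp(Σλ) with Σλ = 0.000772.
By memorylessness, P(T > 480+2274 | T > 480) = P(T > 2274) = e^(−0.000772·2274) ≈ 0.173.

0.173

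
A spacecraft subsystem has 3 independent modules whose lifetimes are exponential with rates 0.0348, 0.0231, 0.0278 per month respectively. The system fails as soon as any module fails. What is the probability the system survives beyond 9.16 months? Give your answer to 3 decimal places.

The time to first failure is exponential with rate Σλ = 0.0348 + 0.0231 + 0.0278 = 0.0857.
P(min > 9.16) = e^(−0.0857·9.16) = e^(−0.78501) ≈ 0.456.

0.456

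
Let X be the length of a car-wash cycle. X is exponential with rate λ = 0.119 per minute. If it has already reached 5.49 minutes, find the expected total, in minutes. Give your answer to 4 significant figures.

13.89

By memorylessness, E[X | X > 5.49] = 5.49 + 1/λ = 5.49 + 8.40336 = 13.8934 minutes.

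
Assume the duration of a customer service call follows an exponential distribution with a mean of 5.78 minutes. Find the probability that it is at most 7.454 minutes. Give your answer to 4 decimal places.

The rate is λ = 1/5.78 = 0.17301 per minute.
P(X ≤ 7.454) = 1 − e^(−λ·7.454) = 1 − e^(−1.2896) ≈ 0.7246.

0.7246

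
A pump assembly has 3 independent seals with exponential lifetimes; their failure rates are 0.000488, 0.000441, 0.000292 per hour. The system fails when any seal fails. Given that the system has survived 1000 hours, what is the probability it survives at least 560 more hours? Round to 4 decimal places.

0.5047

Time to first failure ~ Exp(Σλ) with Σλ = 0.001221.
By memorylessness, P(T > 1000+560 | T > 1000) = P(T > 560) = e^(−0.001221·560) ≈ 0.5047.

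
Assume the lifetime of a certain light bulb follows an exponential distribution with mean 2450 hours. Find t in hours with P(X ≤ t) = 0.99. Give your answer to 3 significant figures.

11300

The rate is λ = 1/2450 = 0.000408163 per hour.
Set 1 − e^(−λt) = 0.99, so t = −ln(0.01)/λ = 4.6052/0.000408163 ≈ 11282.7 hours.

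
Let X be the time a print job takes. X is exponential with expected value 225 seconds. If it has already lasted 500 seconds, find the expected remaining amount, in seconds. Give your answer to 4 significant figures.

The rate is λ = 1/225 = 0.00444444 per second.
By memorylessness, the remaining amount past any threshold is again Exp(λ) with mean 1/λ = 225 seconds.

225.0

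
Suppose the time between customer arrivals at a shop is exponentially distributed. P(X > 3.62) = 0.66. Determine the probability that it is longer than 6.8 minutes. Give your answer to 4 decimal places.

e^(−λ·3.62) = 0.66 ⇒ λ = −ln(0.66)/3.62 = 0.114783.
P(X > 6.8) = e^(−0.114783·6.8) = e^(−0.78053) ≈ 0.4582.

0.4582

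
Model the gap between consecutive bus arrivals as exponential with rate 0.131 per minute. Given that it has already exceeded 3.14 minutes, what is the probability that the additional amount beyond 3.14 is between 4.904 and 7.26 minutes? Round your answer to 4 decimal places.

Memoryless: the residual past 3.14 is again Exp(λ).
P(4.904 < residual < 7.26) = e^(−λ·4.904) − e^(−λ·7.26) = 0.52602 − 0.38633 ≈ 0.1397.

0.1397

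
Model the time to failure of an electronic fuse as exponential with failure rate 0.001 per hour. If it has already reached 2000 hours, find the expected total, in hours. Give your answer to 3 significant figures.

By memorylessness, E[X | X > 2000] = 2000 + 1/λ = 2000 + 1000 = 3000 hours.

3000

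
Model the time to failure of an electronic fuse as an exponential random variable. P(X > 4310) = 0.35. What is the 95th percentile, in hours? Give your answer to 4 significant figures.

e^(−λ·4310) = 0.35 ⇒ λ = −ln(0.35)/4310 = 0.000243578.
95th percentile: 1 − e^(−λt) = 0.95, t = −ln(0.05)/λ = 12298.9 hours.

12300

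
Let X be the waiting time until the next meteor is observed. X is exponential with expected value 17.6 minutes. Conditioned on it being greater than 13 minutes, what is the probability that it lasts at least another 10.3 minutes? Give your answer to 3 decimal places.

0.557

The rate is λ = 1/17.6 = 0.0568182 per minute.
The exponential is memoryless, so the remaining time is again Exp(λ): the condition X > 13 is irrelevant.
P(X > 10.3) = e^(−0.58523) ≈ 0.557.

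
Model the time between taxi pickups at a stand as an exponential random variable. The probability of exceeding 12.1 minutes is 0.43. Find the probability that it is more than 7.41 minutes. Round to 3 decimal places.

e^(−λ·12.1) = 0.43 ⇒ λ = −ln(0.43)/12.1 = 0.0697496.
P(X > 7.41) = e^(−0.0697496·7.41) = e^(−0.51684) ≈ 0.596.

0.596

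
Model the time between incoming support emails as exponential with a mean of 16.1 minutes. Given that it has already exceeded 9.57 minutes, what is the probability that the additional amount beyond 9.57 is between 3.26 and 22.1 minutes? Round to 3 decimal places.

0.563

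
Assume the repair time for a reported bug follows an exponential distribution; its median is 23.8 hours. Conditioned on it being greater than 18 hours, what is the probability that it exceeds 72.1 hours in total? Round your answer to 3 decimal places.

0.207

For an exponential, median = ln(2)/λ, so λ = ln 2 / 23.8 = 0.0291238 per hour.
P(X > s+t | X > s) = e^(−λ(s+t))/e^(−λs) = e^(−λt), independent of s = 18.
P(X > 54.1) = e^(−1.5756) ≈ 0.207.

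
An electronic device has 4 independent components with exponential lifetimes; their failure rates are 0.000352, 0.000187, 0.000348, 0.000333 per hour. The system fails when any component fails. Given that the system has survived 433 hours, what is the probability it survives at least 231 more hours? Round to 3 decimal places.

0.754

Time to first failure ~ Exp(Σλ) with Σλ = 0.00122.
By memorylessness, P(T > 433+231 | T > 433) = P(T > 231) = e^(−0.00122·231) ≈ 0.754.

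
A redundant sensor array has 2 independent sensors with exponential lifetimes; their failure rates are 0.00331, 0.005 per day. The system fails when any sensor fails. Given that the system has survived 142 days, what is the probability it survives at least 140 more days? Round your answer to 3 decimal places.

0.312

Time to first failure ~ Exp(Σλ) with Σλ = 0.00831.
By memorylessness, P(T > 142+140 | T > 142) = P(T > 140) = e^(−0.00831·140) ≈ 0.312.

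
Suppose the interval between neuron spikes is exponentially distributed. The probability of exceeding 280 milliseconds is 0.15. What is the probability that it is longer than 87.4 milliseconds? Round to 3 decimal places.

0.553

e^(−λ·280) = 0.15 ⇒ λ = −ln(0.15)/280 = 0.00677543.
P(X > 87.4) = e^(−0.00677543·87.4) = e^(−0.59217) ≈ 0.553.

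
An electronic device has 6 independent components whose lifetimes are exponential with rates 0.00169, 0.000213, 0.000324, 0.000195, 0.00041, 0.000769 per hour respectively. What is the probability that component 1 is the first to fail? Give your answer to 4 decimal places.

0.4693

The time to first failure is exponential with rate Σλ = 0.00169 + 0.000213 + 0.000324 + 0.000195 + 0.00041 + 0.000769 = 0.003601.
P(component 1 first) = λ_1/Σλ = 0.00169/0.003601 ≈ 0.4693.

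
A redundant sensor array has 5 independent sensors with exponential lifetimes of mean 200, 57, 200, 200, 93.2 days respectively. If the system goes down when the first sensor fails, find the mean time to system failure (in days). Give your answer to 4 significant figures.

23.11

The first failure time is exponential with rate Σλ_i = 1/200 + 1/57 + 1/200 + 1/200 + 1/93.2 = 0.0432735 per day.
E[min] = 1/Σλ = 1/0.0432735 = 23.1088 days.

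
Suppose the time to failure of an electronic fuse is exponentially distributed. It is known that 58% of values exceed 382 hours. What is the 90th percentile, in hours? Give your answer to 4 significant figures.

1615

e^(−λ·382) = 0.58 ⇒ λ = −ln(0.58)/382 = 0.00142599.
90th percentile: 1 − e^(−λt) = 0.9, t = −ln(0.1)/λ = 1614.73 hours.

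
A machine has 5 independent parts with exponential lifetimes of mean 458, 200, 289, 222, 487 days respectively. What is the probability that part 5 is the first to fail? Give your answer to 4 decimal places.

0.1194

Rates: λ_i = 1/mean_i → 0.00218341, 0.005, 0.00346021, 0.0045045, 0.00205339; Σλ = 0.0172015.
P(part 5 first) = λ_5/Σλ = 0.00205339/0.0172015 ≈ 0.1194.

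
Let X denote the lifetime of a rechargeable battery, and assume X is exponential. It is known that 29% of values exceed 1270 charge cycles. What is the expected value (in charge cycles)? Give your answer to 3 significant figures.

1030

e^(−λ·1270) = 0.29 ⇒ λ = −ln(0.29)/1270 = 0.000974704.
Mean = 1/λ = 1025.95 charge cycles.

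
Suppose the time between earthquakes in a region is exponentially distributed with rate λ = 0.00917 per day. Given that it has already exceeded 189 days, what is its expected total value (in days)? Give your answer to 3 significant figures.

By memorylessness, E[X | X > 189] = 189 + 1/λ = 189 + 109.051 = 298.051 days.

298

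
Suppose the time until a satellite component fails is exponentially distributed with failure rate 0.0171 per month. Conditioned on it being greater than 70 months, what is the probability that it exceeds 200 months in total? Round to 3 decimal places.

0.108

P(X > s+t | X > s) = e^(−λ(s+t))/e^(−λs) = e^(−λt), independent of s = 70.
P(X > 130) = e^(−2.223) ≈ 0.108.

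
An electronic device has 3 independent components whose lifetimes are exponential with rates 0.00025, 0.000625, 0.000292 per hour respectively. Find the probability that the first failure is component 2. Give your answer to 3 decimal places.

The time to first failure is exponential with rate Σλ = 0.00025 + 0.000625 + 0.000292 = 0.001167.
P(component 2 first) = λ_2/Σλ = 0.000625/0.001167 ≈ 0.536.

0.536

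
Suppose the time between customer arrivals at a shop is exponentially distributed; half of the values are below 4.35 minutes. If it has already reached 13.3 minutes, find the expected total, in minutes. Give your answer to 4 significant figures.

19.58

For an exponential, median = ln(2)/λ, so λ = ln 2 / 4.35 = 0.159344 per minute.
By memorylessness, E[X | X > 13.3] = 13.3 + 1/λ = 13.3 + 6.27572 = 19.5757 minutes.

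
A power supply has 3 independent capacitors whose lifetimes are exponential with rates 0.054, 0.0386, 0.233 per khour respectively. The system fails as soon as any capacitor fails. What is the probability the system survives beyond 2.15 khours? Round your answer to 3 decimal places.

0.497

The time to first failure is exponential with rate Σλ = 0.054 + 0.0386 + 0.233 = 0.3256.
P(min > 2.15) = e^(−0.3256·2.15) = e^(−0.70004) ≈ 0.497.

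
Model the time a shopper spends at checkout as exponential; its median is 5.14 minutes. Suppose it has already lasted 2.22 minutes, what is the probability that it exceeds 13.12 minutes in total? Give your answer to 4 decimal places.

For an exponential, median = ln(2)/λ, so λ = ln 2 / 5.14 = 0.134854 per minute.
By the memoryless property, P(X > 2.22+10.9 | X > 2.22) = P(X > 10.9).
P(X > 10.9) = e^(−1.4699) ≈ 0.2299.

0.2299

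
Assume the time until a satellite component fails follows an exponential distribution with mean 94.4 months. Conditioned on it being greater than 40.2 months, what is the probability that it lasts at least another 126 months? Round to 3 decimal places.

The rate is λ = 1/94.4 = 0.0105932 per month.
By the memoryless property, P(X > 40.2+126 | X > 40.2) = P(X > 126).
P(X > 126) = e^(−1.3347) ≈ 0.263.

0.263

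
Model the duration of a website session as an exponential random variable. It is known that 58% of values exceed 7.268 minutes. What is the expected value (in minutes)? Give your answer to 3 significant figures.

e^(−λ·7.268) = 0.58 ⇒ λ = −ln(0.58)/7.268 = 0.0749487.
Mean = 1/λ = 13.3425 minutes.

13.3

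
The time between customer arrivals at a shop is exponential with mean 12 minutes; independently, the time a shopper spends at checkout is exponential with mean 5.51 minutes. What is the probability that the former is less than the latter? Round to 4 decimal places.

λ_1 = 1/12 = 0.0833333, λ_2 = 1/5.51 = 0.181488.
For independent exponentials, P(the former < the latter) = λ_1/(λ_1+λ_2) = 0.0833333/0.264822 ≈ 0.3147.

0.3147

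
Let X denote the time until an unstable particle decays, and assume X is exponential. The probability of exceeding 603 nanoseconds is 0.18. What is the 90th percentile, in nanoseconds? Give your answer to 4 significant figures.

809.7

e^(−λ·603) = 0.18 ⇒ λ = −ln(0.18)/603 = 0.00284378.
90th percentile: 1 − e^(−λt) = 0.9, t = −ln(0.1)/λ = 809.692 nanoseconds.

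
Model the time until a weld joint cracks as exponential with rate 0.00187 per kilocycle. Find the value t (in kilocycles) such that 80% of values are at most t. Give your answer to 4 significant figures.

860.7

Set 1 − e^(−λt) = 0.8, so t = −ln(0.2)/λ = 1.6094/0.00187 ≈ 860.662 kilocycles.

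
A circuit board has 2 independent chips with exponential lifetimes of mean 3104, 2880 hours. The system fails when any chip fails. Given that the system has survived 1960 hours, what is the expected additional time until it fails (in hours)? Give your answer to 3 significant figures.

1490

First-failure rate Σλ = 1/3104 + 1/2880 = 0.000669387.
By memorylessness the expected residual is 1/Σλ = 1493.9 hours, regardless of the 1960 already elapsed.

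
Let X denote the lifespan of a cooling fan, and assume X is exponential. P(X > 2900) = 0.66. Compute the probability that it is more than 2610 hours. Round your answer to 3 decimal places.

0.688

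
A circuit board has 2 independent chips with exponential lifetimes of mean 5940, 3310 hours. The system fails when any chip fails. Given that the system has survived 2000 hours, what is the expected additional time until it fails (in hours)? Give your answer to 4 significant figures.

2126

First-failure rate Σλ = 1/5940 + 1/3310 = 0.000470465.
By memorylessness the expected residual is 1/Σλ = 2125.56 hours, regardless of the 2000 already elapsed.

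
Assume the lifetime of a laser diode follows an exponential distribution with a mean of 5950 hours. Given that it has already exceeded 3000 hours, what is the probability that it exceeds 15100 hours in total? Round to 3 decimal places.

The rate is λ = 1/5950 = 0.000168067 per hour.
By the memoryless property, P(X > 3000+12100 | X > 3000) = P(X > 12100).
P(X > 12100) = e^(−2.0336) ≈ 0.131.

0.131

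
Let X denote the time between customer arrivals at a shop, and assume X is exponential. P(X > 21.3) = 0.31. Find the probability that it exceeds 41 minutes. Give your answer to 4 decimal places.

e^(−λ·21.3) = 0.31 ⇒ λ = −ln(0.31)/21.3 = 0.0549851.
P(X > 41) = e^(−0.0549851·41) = e^(−2.2544) ≈ 0.1049.

0.1049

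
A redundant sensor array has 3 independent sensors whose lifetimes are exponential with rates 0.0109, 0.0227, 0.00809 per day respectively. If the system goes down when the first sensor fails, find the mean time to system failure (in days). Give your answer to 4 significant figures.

23.99

The time to first failure is exponential with rate Σλ = 0.0109 + 0.0227 + 0.00809 = 0.04169.
E[min] = 1/Σλ = 1/0.04169 = 23.9866 days.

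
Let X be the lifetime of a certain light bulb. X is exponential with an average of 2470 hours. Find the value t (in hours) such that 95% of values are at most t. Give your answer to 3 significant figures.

7400

The rate is λ = 1/2470 = 0.000404858 per hour.
Set 1 − e^(−λt) = 0.95, so t = −ln(0.05)/λ = 2.9957/0.000404858 ≈ 7399.46 hours.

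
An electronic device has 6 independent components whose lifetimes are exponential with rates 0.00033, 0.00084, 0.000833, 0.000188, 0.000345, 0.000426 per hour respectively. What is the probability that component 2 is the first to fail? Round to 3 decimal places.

0.284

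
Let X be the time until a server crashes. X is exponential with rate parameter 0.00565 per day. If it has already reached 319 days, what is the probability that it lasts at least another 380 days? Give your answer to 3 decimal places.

The exponential is memoryless, so the remaining time is again Exp(λ): the condition X > 319 is irrelevant.
P(X > 380) = e^(−2.147) ≈ 0.117.

0.117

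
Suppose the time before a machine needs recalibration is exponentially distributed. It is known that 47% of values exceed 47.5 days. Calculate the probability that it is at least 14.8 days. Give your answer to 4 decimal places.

e^(−λ·47.5) = 0.47 ⇒ λ = −ln(0.47)/47.5 = 0.0158952.
P(X > 14.8) = e^(−0.0158952·14.8) = e^(−0.23525) ≈ 0.7904.

0.7904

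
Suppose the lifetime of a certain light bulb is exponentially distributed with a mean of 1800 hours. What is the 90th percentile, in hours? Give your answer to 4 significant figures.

4145

The rate is λ = 1/1800 = 0.000555556 per hour.
Set 1 − e^(−λt) = 0.9, so t = −ln(0.1)/λ = 2.3026/0.000555556 ≈ 4144.65 hours.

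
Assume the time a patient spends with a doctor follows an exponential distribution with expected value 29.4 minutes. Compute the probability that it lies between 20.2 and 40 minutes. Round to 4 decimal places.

The rate is λ = 1/29.4 = 0.0340136 per minute.
P(20.2 < X < 40) = e^(−λ·20.2) − e^(−λ·40) = 0.50305 − 0.25652 ≈ 0.2465.

0.2465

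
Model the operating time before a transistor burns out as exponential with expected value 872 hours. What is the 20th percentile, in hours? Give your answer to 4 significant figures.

The rate is λ = 1/872 = 0.00114679 per hour.
Set 1 − e^(−λt) = 0.2, so t = −ln(0.8)/λ = 0.22314/0.00114679 ≈ 194.581 hours.

194.6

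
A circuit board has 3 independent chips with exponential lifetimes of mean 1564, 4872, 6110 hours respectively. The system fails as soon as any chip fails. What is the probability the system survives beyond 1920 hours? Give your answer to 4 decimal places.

The first failure time is exponential with rate Σλ_i = 1/1564 + 1/4872 + 1/6110 = 0.00100831 per hour.
P(min > 1920) = e^(−0.00100831·1920) = e^(−1.9359) ≈ 0.1443.

0.1443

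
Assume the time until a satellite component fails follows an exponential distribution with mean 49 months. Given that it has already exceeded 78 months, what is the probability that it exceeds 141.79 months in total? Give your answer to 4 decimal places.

0.2720

The rate is λ = 1/49 = 0.0204082 per month.
By the memoryless property, P(X > 78+63.79 | X > 78) = P(X > 63.79).
P(X > 63.79) = e^(−1.3018) ≈ 0.2720.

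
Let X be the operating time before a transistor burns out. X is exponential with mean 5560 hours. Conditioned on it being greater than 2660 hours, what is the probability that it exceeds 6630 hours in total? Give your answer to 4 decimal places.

0.4897

The rate is λ = 1/5560 = 0.000179856 per hour.
By the memoryless property, P(X > 2660+3970 | X > 2660) = P(X > 3970).
P(X > 3970) = e^(−0.71403) ≈ 0.4897.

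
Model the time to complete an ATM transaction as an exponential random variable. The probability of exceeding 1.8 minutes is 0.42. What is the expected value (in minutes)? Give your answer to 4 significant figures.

2.075

e^(−λ·1.8) = 0.42 ⇒ λ = −ln(0.42)/1.8 = 0.481945.
Mean = 1/λ = 2.07493 minutes.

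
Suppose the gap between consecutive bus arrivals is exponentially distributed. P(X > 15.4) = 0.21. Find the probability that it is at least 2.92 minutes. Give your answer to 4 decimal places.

0.7439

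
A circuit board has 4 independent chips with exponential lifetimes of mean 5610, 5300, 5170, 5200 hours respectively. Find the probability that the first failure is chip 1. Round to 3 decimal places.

0.237

Rates: λ_i = 1/mean_i → 0.000178253, 0.000188679, 0.000193424, 0.000192308; Σλ = 0.000752664.
P(chip 1 first) = λ_1/Σλ = 0.000178253/0.000752664 ≈ 0.237.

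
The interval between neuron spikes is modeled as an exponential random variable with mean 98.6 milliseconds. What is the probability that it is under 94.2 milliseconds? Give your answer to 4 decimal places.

0.6153

The rate is λ = 1/98.6 = 0.010142 per millisecond.
P(X ≤ 94.2) = 1 − e^(−λ·94.2) = 1 − e^(−0.95538) ≈ 0.6153.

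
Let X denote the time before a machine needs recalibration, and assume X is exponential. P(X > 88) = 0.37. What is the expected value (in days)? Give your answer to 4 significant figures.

e^(−λ·88) = 0.37 ⇒ λ = −ln(0.37)/88 = 0.0112983.
Mean = 1/λ = 88.5087 days.

88.51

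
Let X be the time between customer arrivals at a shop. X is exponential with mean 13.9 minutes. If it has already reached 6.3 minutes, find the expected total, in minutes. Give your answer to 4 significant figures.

20.20

The rate is λ = 1/13.9 = 0.0719424 per minute.
By memorylessness, E[X | X > 6.3] = 6.3 + 1/λ = 6.3 + 13.9 = 20.2 minutes.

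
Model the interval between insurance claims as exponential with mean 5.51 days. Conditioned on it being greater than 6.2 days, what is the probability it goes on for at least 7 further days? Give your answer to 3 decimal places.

0.281

The rate is λ = 1/5.51 = 0.181488 per day.
By the memoryless property, P(X > 6.2+7 | X > 6.2) = P(X > 7).
P(X > 7) = e^(−1.2704) ≈ 0.281.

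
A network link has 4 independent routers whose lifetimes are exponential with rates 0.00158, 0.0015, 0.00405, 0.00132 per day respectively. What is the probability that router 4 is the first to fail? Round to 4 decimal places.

The time to first failure is exponential with rate Σλ = 0.00158 + 0.0015 + 0.00405 + 0.00132 = 0.00845.
P(router 4 first) = λ_4/Σλ = 0.00132/0.00845 ≈ 0.1562.

0.1562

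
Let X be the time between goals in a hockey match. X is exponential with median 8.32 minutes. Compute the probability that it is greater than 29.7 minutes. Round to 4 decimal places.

For an exponential, median = ln(2)/λ, so λ = ln 2 / 8.32 = 0.083311 per minute.
P(X > 29.7) = e^(−λ·29.7) = e^(−2.4743) ≈ 0.0842.

0.0842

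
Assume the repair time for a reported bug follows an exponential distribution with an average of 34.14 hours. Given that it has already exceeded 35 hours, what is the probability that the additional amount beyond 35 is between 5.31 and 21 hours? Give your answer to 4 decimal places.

0.3154

The rate is λ = 1/34.14 = 0.0292912 per hour.
Memoryless: the residual past 35 is again Exp(λ).
P(5.31 < residual < 21) = e^(−λ·5.31) − e^(−λ·21) = 0.85596 − 0.54058 ≈ 0.3154.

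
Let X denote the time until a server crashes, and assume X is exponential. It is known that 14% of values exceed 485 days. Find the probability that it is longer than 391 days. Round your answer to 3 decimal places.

0.205

e^(−λ·485) = 0.14 ⇒ λ = −ln(0.14)/485 = 0.00405384.
P(X > 391) = e^(−0.00405384·391) = e^(−1.5851) ≈ 0.205.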